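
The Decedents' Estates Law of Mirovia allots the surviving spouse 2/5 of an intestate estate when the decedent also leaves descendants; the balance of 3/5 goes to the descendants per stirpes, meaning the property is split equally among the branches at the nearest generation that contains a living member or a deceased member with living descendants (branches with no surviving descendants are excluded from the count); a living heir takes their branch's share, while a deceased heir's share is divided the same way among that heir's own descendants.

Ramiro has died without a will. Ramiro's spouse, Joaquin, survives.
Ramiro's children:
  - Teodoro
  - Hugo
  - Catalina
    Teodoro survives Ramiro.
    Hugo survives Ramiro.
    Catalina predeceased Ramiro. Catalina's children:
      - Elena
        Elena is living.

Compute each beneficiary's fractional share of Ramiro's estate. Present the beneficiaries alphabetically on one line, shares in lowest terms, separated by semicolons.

Elena 1/5; Hugo 1/5; Joaquin 2/5; Teodoro 1/5

Joaquin, as surviving spouse, takes 2/5.
The remaining 3/5 passes to Ramiro's descendants per stirpes.
The 3/5 is divided into 3 equal shares of 1/5 among Teodoro, Hugo, Catalina.
Teodoro is living and takes 1/5.
Hugo is living and takes 1/5.
Catalina predeceased; the 1/5 allotted to Catalina's branch passes to Catalina's issue by representation.
Elena is the sole taker at this level and receives the full 1/5.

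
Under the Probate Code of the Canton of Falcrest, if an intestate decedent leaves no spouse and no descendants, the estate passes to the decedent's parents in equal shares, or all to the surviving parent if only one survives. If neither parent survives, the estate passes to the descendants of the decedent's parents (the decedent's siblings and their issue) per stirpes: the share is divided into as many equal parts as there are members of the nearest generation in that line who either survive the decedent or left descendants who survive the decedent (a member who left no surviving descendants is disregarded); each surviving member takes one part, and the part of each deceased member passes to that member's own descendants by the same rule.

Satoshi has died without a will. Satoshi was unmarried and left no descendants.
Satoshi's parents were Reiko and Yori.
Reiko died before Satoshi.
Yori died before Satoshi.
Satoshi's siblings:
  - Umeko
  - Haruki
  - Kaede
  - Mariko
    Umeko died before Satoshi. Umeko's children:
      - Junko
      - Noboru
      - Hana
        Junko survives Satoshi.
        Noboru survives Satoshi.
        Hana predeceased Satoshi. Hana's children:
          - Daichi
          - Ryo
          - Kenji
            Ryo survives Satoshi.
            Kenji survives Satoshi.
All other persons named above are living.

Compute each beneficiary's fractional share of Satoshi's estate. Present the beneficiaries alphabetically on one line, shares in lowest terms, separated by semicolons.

Daichi 1/36; Haruki 1/4; Junko 1/12; Kaede 1/4; Kenji 1/36; Mariko 1/4; Noboru 1/12; Ryo 1/36

Neither parent survives and there are no descendants, so the estate passes to Satoshi's siblings and their issue per stirpes.
The estate is divided into 4 equal shares of 1/4 among Umeko, Haruki, Kaede, Mariko.
Umeko predeceased; the 1/4 allotted to Umeko's branch passes to Umeko's issue by representation.
The 1/4 is divided into 3 equal shares of 1/12 among Junko, Noboru, Hana.
Junko is living and takes 1/12.
Noboru is living and takes 1/12.
Hana predeceased; the 1/12 allotted to Hana's branch passes to Hana's issue by representation.
The 1/12 is divided into 3 equal shares of 1/36 among Daichi, Ryo, Kenji.
Daichi is living and takes 1/36.
Ryo is living and takes 1/36.
Kenji is living and takes 1/36.
Haruki is living and takes 1/4.
Kaede is living and takes 1/4.
Mariko is living and takes 1/4.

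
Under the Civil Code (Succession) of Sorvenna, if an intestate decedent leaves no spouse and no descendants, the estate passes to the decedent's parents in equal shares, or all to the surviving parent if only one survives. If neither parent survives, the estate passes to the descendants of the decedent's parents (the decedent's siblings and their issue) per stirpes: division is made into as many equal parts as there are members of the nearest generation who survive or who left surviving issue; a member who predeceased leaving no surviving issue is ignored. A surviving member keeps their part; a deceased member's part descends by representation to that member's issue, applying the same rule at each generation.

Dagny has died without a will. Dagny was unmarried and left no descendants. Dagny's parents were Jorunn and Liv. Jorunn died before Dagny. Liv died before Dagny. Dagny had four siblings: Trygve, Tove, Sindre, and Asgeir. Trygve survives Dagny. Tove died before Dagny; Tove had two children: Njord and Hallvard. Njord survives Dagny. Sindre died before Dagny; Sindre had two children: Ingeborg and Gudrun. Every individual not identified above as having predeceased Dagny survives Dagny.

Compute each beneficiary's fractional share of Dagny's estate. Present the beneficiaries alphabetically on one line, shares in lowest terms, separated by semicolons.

Asgeir 1/4; Gudrun 1/8; Hallvard 1/8; Ingeborg 1/8; Njord 1/8; Trygve 1/4

Neither parent survives and there are no descendants, so the estate passes to Dagny's siblings and their issue per stirpes.
The estate is divided into 4 equal shares of 1/4 among Trygve, Tove, Sindre, Asgeir.
Trygve is living and takes 1/4.
Tove predeceased; the 1/4 allotted to Tove's branch passes to Tove's issue by representation.
The 1/4 is divided into 2 equal shares of 1/8 among Njord, Hallvard.
Njord is living and takes 1/8.
Hallvard is living and takes 1/8.
Sindre predeceased; the 1/4 allotted to Sindre's branch passes to Sindre's issue by representation.
The 1/4 is divided into 2 equal shares of 1/8 among Ingeborg, Gudrun.
Ingeborg is living and takes 1/8.
Gudrun is living and takes 1/8.
Asgeir is living and takes 1/4.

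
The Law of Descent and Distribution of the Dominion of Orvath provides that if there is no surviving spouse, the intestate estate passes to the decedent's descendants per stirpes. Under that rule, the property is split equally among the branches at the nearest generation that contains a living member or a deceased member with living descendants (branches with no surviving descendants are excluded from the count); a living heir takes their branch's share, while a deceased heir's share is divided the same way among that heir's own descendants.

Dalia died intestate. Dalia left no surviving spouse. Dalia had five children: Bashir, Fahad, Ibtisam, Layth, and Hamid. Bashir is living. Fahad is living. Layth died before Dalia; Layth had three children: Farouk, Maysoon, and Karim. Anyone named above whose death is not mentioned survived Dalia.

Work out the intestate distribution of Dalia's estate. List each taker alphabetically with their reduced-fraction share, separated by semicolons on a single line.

There is no surviving spouse, so the entire estate passes to Dalia's descendants per stirpes.
The estate is divided into 5 equal shares of 1/5 among Bashir, Fahad, Ibtisam, Layth, Hamid.
Bashir is living and takes 1/5.
Fahad is living and takes 1/5.
Ibtisam is living and takes 1/5.
Layth predeceased; the 1/5 allotted to Layth's branch passes to Layth's issue by representation.
The 1/5 is divided into 3 equal shares of 1/15 among Farouk, Maysoon, Karim.
Farouk is living and takes 1/15.
Maysoon is living and takes 1/15.
Karim is living and takes 1/15.
Hamid is living and takes 1/5.

Bashir 1/5; Fahad 1/5; Farouk 1/15; Hamid 1/5; Ibtisam 1/5; Karim 1/15; Maysoon 1/15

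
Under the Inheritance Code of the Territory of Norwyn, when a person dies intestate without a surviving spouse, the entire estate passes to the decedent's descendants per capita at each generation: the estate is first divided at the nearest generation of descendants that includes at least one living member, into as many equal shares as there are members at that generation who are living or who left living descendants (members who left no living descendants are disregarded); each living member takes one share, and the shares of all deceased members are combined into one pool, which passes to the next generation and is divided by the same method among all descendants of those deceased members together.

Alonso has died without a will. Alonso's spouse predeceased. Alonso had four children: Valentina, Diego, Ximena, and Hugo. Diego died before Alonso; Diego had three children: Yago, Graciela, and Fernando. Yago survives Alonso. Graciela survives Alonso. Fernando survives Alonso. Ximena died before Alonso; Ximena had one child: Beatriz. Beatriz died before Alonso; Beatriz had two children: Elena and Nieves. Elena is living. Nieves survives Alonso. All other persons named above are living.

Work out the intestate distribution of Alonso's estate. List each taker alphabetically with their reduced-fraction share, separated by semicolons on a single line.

Elena 1/16; Fernando 1/8; Graciela 1/8; Hugo 1/4; Nieves 1/16; Valentina 1/4; Yago 1/8

There is no surviving spouse, so the entire estate passes to Alonso's descendants per capita at each generation.
At generation 1 (Valentina, Diego, Ximena, Hugo) there are 4 shares of (1)/4 = 1/4 each.
Living: Valentina and Hugo — each takes 1/4.
Deceased: Diego and Ximena. Their combined 1/2 is pooled and carried to generation 2.
At generation 2 (Yago, Graciela, Fernando, Beatriz) there are 4 shares of (1/2)/4 = 1/8 each.
Living: Yago, Graciela, and Fernando — each takes 1/8.
Deceased: Beatriz. That 1/8 share is carried to generation 3.
At generation 3 (Elena, Nieves) there are 2 shares of (1/8)/2 = 1/16 each.
Living: Elena and Nieves — each takes 1/16.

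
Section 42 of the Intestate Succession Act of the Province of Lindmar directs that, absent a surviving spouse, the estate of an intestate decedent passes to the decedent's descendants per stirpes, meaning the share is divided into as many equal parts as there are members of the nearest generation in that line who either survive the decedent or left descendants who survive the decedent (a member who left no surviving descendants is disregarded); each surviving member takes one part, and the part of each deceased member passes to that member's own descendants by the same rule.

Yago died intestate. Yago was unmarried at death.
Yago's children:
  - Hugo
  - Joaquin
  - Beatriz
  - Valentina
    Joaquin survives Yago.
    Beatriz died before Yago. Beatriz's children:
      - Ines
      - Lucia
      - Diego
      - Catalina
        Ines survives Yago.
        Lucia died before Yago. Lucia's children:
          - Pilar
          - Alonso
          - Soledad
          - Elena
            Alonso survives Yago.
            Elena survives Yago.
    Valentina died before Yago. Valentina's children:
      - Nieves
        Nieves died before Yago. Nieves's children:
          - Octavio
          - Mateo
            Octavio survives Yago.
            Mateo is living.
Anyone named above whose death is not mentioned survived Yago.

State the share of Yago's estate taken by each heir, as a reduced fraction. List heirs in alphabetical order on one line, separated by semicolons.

There is no surviving spouse, so the entire estate passes to Yago's descendants per stirpes.
The estate is divided into 4 equal shares of 1/4 among Hugo, Joaquin, Beatriz, Valentina.
Hugo is living and takes 1/4.
Joaquin is living and takes 1/4.
Beatriz predeceased; the 1/4 allotted to Beatriz's branch passes to Beatriz's issue by representation.
The 1/4 is divided into 4 equal shares of 1/16 among Ines, Lucia, Diego, Catalina.
Ines is living and takes 1/16.
Lucia predeceased; the 1/16 allotted to Lucia's branch passes to Lucia's issue by representation.
The 1/16 is divided into 4 equal shares of 1/64 among Pilar, Alonso, Soledad, Elena.
Pilar is living and takes 1/64.
Alonso is living and takes 1/64.
Soledad is living and takes 1/64.
Elena is living and takes 1/64.
Diego is living and takes 1/16.
Catalina is living and takes 1/16.
Valentina predeceased; the 1/4 allotted to Valentina's branch passes to Valentina's issue by representation.
Nieves's line is the sole branch at this level, so the full 1/4 passes to Nieves's issue by representation.
The 1/4 is divided into 2 equal shares of 1/8 among Octavio, Mateo.
Octavio is living and takes 1/8.
Mateo is living and takes 1/8.

Alonso 1/64; Catalina 1/16; Diego 1/16; Elena 1/64; Hugo 1/4; Ines 1/16; Joaquin 1/4; Mateo 1/8; Octavio 1/8; Pilar 1/64; Soledad 1/64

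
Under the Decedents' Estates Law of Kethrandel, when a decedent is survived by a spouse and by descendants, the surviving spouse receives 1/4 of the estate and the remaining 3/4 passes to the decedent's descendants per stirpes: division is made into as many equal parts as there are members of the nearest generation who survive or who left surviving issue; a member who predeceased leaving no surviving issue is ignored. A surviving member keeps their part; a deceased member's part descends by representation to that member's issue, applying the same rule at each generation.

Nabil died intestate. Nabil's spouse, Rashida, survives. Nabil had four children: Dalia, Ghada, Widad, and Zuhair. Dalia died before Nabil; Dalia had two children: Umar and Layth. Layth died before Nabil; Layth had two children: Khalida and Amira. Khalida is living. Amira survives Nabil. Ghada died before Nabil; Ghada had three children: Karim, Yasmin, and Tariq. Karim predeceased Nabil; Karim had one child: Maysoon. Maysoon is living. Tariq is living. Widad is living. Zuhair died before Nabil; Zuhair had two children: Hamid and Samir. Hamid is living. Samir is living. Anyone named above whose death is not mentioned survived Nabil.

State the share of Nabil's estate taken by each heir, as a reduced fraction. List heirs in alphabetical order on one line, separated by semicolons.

Rashida, as surviving spouse, takes 1/4.
The remaining 3/4 passes to Nabil's descendants per stirpes.
The 3/4 is divided into 4 equal shares of 3/16 among Dalia, Ghada, Widad, Zuhair.
Dalia predeceased; the 3/16 allotted to Dalia's branch passes to Dalia's issue by representation.
The 3/16 is divided into 2 equal shares of 3/32 among Umar, Layth.
Umar is living and takes 3/32.
Layth predeceased; the 3/32 allotted to Layth's branch passes to Layth's issue by representation.
The 3/32 is divided into 2 equal shares of 3/64 among Khalida, Amira.
Khalida is living and takes 3/64.
Amira is living and takes 3/64.
Ghada predeceased; the 3/16 allotted to Ghada's branch passes to Ghada's issue by representation.
The 3/16 is divided into 3 equal shares of 1/16 among Karim, Yasmin, Tariq.
Karim predeceased; the 1/16 allotted to Karim's branch passes to Karim's issue by representation.
Maysoon is the sole taker at this level and receives the full 1/16.
Yasmin is living and takes 1/16.
Tariq is living and takes 1/16.
Widad is living and takes 3/16.
Zuhair predeceased; the 3/16 allotted to Zuhair's branch passes to Zuhair's issue by representation.
The 3/16 is divided into 2 equal shares of 3/32 among Hamid, Samir.
Hamid is living and takes 3/32.
Samir is living and takes 3/32.

Amira 3/64; Hamid 3/32; Khalida 3/64; Maysoon 1/16; Rashida 1/4; Samir 3/32; Tariq 1/16; Umar 3/32; Widad 3/16; Yasmin 1/16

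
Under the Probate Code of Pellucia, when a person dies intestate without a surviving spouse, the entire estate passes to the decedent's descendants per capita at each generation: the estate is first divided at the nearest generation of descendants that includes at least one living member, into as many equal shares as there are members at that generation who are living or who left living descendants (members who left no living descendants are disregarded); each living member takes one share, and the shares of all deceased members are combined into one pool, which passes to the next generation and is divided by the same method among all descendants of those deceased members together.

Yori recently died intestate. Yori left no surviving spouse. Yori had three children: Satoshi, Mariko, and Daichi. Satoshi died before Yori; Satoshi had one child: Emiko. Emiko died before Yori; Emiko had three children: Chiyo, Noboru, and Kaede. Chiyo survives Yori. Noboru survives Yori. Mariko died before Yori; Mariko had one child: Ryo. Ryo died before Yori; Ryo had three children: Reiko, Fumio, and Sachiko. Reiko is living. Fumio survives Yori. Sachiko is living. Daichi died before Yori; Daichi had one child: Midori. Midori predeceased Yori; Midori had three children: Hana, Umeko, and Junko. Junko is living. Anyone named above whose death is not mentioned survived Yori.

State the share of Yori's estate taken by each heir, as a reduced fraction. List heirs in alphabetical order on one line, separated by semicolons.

There is no surviving spouse, so the entire estate passes to Yori's descendants per capita at each generation.
No one at generation 1 (Satoshi, Mariko, Daichi) is living; moving to the next generation.
No one at generation 2 (Emiko, Ryo, Midori) is living; moving to the next generation.
At generation 3 (Chiyo, Noboru, Kaede, Reiko, Fumio, Sachiko, Hana, Umeko, Junko) there are 9 shares of (1)/9 = 1/9 each.
Living: Chiyo, Noboru, Kaede, Reiko, Fumio, Sachiko, Hana, Umeko, and Junko — each takes 1/9.

Chiyo 1/9; Fumio 1/9; Hana 1/9; Junko 1/9; Kaede 1/9; Noboru 1/9; Reiko 1/9; Sachiko 1/9; Umeko 1/9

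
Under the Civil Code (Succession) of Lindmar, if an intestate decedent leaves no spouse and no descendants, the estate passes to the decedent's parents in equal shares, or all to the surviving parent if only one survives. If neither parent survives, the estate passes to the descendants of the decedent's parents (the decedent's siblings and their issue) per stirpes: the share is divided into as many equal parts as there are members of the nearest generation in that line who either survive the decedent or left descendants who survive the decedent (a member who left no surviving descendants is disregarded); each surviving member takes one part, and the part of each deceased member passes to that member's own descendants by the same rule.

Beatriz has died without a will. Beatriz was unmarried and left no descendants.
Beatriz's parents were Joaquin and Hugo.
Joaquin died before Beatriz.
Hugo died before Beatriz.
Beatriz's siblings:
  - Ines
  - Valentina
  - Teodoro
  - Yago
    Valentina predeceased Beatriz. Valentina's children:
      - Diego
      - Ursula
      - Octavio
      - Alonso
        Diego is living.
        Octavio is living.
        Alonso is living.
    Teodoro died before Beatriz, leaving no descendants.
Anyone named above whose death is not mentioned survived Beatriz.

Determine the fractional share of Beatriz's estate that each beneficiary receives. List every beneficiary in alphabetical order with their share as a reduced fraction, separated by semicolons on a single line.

Neither parent survives and there are no descendants, so the estate passes to Beatriz's siblings and their issue per stirpes.
Teodoro left no surviving issue, so that branch lapses and is disregarded.
The estate is divided into 3 equal shares of 1/3 among Ines, Valentina, Yago.
Ines is living and takes 1/3.
Valentina predeceased; the 1/3 allotted to Valentina's branch passes to Valentina's issue by representation.
The 1/3 is divided into 4 equal shares of 1/12 among Diego, Ursula, Octavio, Alonso.
Diego is living and takes 1/12.
Ursula is living and takes 1/12.
Octavio is living and takes 1/12.
Alonso is living and takes 1/12.
Yago is living and takes 1/3.

Alonso 1/12; Diego 1/12; Ines 1/3; Octavio 1/12; Ursula 1/12; Yago 1/3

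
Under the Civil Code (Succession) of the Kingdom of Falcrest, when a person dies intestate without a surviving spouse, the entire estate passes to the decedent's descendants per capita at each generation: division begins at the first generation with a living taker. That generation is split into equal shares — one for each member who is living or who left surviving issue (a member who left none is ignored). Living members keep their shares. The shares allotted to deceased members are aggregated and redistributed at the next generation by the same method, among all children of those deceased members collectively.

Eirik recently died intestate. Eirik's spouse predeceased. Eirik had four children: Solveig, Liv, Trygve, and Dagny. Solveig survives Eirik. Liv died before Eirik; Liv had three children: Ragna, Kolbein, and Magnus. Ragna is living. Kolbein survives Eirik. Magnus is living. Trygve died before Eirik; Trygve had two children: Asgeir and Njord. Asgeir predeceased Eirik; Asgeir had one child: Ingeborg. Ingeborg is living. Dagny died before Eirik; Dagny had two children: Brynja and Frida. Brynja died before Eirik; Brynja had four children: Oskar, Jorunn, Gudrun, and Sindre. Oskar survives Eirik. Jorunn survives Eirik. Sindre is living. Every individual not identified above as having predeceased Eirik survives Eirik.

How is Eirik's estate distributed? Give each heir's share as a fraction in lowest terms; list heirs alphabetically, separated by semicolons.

Frida 3/28; Gudrun 3/70; Ingeborg 3/70; Jorunn 3/70; Kolbein 3/28; Magnus 3/28; Njord 3/28; Oskar 3/70; Ragna 3/28; Sindre 3/70; Solveig 1/4

There is no surviving spouse, so the entire estate passes to Eirik's descendants per capita at each generation.
At generation 1 (Solveig, Liv, Trygve, Dagny) there are 4 shares of (1)/4 = 1/4 each.
Living: Solveig — each takes 1/4.
Deceased: Liv, Trygve, and Dagny. Their combined 3/4 is pooled and carried to generation 2.
At generation 2 (Ragna, Kolbein, Magnus, Asgeir, Njord, Brynja, Frida) there are 7 shares of (3/4)/7 = 3/28 each.
Living: Ragna, Kolbein, Magnus, Njord, and Frida — each takes 3/28.
Deceased: Asgeir and Brynja. Their combined 3/14 is pooled and carried to generation 3.
At generation 3 (Ingeborg, Oskar, Jorunn, Gudrun, Sindre) there are 5 shares of (3/14)/5 = 3/70 each.
Living: Ingeborg, Oskar, Jorunn, Gudrun, and Sindre — each takes 3/70.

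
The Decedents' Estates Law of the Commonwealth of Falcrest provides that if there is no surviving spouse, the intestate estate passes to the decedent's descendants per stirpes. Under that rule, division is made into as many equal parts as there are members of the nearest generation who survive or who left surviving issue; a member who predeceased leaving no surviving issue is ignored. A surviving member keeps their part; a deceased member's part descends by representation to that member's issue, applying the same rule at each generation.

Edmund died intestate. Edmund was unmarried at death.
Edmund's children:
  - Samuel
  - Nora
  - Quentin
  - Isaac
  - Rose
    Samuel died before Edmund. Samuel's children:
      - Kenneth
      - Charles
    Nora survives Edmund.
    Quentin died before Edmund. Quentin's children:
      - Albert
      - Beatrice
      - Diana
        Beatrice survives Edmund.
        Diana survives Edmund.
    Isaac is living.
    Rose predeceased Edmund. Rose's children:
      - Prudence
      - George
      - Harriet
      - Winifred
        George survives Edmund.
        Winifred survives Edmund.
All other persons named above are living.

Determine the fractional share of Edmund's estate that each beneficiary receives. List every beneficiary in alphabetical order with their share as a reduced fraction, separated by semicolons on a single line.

Albert 1/15; Beatrice 1/15; Charles 1/10; Diana 1/15; George 1/20; Harriet 1/20; Isaac 1/5; Kenneth 1/10; Nora 1/5; Prudence 1/20; Winifred 1/20

There is no surviving spouse, so the entire estate passes to Edmund's descendants per stirpes.
The estate is divided into 5 equal shares of 1/5 among Samuel, Nora, Quentin, Isaac, Rose.
Samuel predeceased; the 1/5 allotted to Samuel's branch passes to Samuel's issue by representation.
The 1/5 is divided into 2 equal shares of 1/10 among Kenneth, Charles.
Kenneth is living and takes 1/10.
Charles is living and takes 1/10.
Nora is living and takes 1/5.
Quentin predeceased; the 1/5 allotted to Quentin's branch passes to Quentin's issue by representation.
The 1/5 is divided into 3 equal shares of 1/15 among Albert, Beatrice, Diana.
Albert is living and takes 1/15.
Beatrice is living and takes 1/15.
Diana is living and takes 1/15.
Isaac is living and takes 1/5.
Rose predeceased; the 1/5 allotted to Rose's branch passes to Rose's issue by representation.
The 1/5 is divided into 4 equal shares of 1/20 among Prudence, George, Harriet, Winifred.
Prudence is living and takes 1/20.
George is living and takes 1/20.
Harriet is living and takes 1/20.
Winifred is living and takes 1/20.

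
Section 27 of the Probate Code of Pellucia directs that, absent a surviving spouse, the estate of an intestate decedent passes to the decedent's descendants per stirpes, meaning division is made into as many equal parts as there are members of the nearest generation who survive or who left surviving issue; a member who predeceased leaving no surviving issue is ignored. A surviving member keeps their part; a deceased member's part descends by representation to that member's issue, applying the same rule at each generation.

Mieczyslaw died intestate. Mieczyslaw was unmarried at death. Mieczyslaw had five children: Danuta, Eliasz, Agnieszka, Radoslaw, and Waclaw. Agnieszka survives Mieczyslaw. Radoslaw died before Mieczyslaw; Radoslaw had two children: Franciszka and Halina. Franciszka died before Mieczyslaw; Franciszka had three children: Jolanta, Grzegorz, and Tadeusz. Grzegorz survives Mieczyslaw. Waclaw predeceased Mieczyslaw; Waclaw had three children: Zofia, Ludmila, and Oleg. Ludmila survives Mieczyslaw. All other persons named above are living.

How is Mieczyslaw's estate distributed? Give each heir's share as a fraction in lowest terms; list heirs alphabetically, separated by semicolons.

There is no surviving spouse, so the entire estate passes to Mieczyslaw's descendants per stirpes.
The estate is divided into 5 equal shares of 1/5 among Danuta, Eliasz, Agnieszka, Radoslaw, Waclaw.
Danuta is living and takes 1/5.
Eliasz is living and takes 1/5.
Agnieszka is living and takes 1/5.
Radoslaw predeceased; the 1/5 allotted to Radoslaw's branch passes to Radoslaw's issue by representation.
The 1/5 is divided into 2 equal shares of 1/10 among Franciszka, Halina.
Franciszka predeceased; the 1/10 allotted to Franciszka's branch passes to Franciszka's issue by representation.
The 1/10 is divided into 3 equal shares of 1/30 among Jolanta, Grzegorz, Tadeusz.
Jolanta is living and takes 1/30.
Grzegorz is living and takes 1/30.
Tadeusz is living and takes 1/30.
Halina is living and takes 1/10.
Waclaw predeceased; the 1/5 allotted to Waclaw's branch passes to Waclaw's issue by representation.
The 1/5 is divided into 3 equal shares of 1/15 among Zofia, Ludmila, Oleg.
Zofia is living and takes 1/15.
Ludmila is living and takes 1/15.
Oleg is living and takes 1/15.

Agnieszka 1/5; Danuta 1/5; Eliasz 1/5; Grzegorz 1/30; Halina 1/10; Jolanta 1/30; Ludmila 1/15; Oleg 1/15; Tadeusz 1/30; Zofia 1/15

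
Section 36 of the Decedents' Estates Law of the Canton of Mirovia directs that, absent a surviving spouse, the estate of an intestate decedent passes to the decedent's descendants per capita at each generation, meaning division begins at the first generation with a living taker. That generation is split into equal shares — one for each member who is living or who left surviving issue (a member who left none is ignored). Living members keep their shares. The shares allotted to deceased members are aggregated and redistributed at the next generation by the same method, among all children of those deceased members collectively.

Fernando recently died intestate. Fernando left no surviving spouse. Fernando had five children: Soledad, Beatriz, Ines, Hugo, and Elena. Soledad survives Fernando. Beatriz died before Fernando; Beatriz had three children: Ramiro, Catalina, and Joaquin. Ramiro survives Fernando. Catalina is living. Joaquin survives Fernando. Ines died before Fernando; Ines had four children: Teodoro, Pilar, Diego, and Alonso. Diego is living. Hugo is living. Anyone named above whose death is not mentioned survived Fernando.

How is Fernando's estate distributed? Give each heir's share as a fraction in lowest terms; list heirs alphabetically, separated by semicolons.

Alonso 2/35; Catalina 2/35; Diego 2/35; Elena 1/5; Hugo 1/5; Joaquin 2/35; Pilar 2/35; Ramiro 2/35; Soledad 1/5; Teodoro 2/35

There is no surviving spouse, so the entire estate passes to Fernando's descendants per capita at each generation.
At generation 1 (Soledad, Beatriz, Ines, Hugo, Elena) there are 5 shares of (1)/5 = 1/5 each.
Living: Soledad, Hugo, and Elena — each takes 1/5.
Deceased: Beatriz and Ines. Their combined 2/5 is pooled and carried to generation 2.
At generation 2 (Ramiro, Catalina, Joaquin, Teodoro, Pilar, Diego, Alonso) there are 7 shares of (2/5)/7 = 2/35 each.
Living: Ramiro, Catalina, Joaquin, Teodoro, Pilar, Diego, and Alonso — each takes 2/35.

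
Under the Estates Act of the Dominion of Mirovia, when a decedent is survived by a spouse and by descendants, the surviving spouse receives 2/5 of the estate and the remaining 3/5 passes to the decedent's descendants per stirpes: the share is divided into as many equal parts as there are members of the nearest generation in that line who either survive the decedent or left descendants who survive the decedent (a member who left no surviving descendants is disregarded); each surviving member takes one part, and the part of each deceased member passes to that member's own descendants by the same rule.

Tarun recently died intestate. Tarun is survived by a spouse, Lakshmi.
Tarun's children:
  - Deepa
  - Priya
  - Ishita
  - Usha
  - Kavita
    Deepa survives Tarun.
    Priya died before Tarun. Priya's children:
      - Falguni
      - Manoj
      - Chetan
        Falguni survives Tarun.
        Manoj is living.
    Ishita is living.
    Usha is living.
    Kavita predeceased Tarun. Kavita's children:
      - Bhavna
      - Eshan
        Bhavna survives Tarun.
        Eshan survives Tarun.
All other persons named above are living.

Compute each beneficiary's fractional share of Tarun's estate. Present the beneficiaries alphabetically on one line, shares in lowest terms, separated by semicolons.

Lakshmi, as surviving spouse, takes 2/5.
The remaining 3/5 passes to Tarun's descendants per stirpes.
The 3/5 is divided into 5 equal shares of 3/25 among Deepa, Priya, Ishita, Usha, Kavita.
Deepa is living and takes 3/25.
Priya predeceased; the 3/25 allotted to Priya's branch passes to Priya's issue by representation.
The 3/25 is divided into 3 equal shares of 1/25 among Falguni, Manoj, Chetan.
Falguni is living and takes 1/25.
Manoj is living and takes 1/25.
Chetan is living and takes 1/25.
Ishita is living and takes 3/25.
Usha is living and takes 3/25.
Kavita predeceased; the 3/25 allotted to Kavita's branch passes to Kavita's issue by representation.
The 3/25 is divided into 2 equal shares of 3/50 among Bhavna, Eshan.
Bhavna is living and takes 3/50.
Eshan is living and takes 3/50.

Bhavna 3/50; Chetan 1/25; Deepa 3/25; Eshan 3/50; Falguni 1/25; Ishita 3/25; Lakshmi 2/5; Manoj 1/25; Usha 3/25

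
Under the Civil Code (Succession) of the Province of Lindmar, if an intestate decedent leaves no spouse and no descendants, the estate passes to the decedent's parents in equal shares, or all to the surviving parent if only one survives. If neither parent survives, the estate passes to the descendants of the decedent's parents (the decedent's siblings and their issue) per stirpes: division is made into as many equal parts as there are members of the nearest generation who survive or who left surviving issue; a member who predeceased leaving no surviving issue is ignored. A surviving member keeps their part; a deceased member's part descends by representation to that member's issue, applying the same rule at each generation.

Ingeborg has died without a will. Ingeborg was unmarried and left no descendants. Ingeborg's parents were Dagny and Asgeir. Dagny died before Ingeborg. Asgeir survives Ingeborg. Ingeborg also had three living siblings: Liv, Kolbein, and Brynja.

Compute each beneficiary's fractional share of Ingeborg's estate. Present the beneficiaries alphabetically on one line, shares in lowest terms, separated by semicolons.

Only one parent, Asgeir, survives, so Asgeir takes the entire estate. The siblings take nothing because a surviving parent has priority.

Asgeir 1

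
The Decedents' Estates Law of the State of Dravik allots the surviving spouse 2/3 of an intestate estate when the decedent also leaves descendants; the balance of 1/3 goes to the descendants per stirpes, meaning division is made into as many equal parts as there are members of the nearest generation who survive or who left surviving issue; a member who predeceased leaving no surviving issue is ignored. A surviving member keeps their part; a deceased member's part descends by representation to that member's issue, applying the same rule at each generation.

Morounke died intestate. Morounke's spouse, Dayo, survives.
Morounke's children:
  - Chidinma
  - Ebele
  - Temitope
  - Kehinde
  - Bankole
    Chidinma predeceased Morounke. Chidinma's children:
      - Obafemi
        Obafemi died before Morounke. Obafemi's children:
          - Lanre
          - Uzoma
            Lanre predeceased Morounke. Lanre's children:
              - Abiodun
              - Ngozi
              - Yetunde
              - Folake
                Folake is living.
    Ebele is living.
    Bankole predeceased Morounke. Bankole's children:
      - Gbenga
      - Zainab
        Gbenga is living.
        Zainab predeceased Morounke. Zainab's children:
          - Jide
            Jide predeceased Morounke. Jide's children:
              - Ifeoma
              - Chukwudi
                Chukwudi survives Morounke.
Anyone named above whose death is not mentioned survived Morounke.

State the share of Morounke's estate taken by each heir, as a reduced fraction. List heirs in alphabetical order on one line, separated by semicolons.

Dayo, as surviving spouse, takes 2/3.
The remaining 1/3 passes to Morounke's descendants per stirpes.
The 1/3 is divided into 5 equal shares of 1/15 among Chidinma, Ebele, Temitope, Kehinde, Bankole.
Chidinma predeceased; the 1/15 allotted to Chidinma's branch passes to Chidinma's issue by representation.
Obafemi's line is the sole branch at this level, so the full 1/15 passes to Obafemi's issue by representation.
The 1/15 is divided into 2 equal shares of 1/30 among Lanre, Uzoma.
Lanre predeceased; the 1/30 allotted to Lanre's branch passes to Lanre's issue by representation.
The 1/30 is divided into 4 equal shares of 1/120 among Abiodun, Ngozi, Yetunde, Folake.
Abiodun is living and takes 1/120.
Ngozi is living and takes 1/120.
Yetunde is living and takes 1/120.
Folake is living and takes 1/120.
Uzoma is living and takes 1/30.
Ebele is living and takes 1/15.
Temitope is living and takes 1/15.
Kehinde is living and takes 1/15.
Bankole predeceased; the 1/15 allotted to Bankole's branch passes to Bankole's issue by representation.
The 1/15 is divided into 2 equal shares of 1/30 among Gbenga, Zainab.
Gbenga is living and takes 1/30.
Zainab predeceased; the 1/30 allotted to Zainab's branch passes to Zainab's issue by representation.
Jide's line is the sole branch at this level, so the full 1/30 passes to Jide's issue by representation.
The 1/30 is divided into 2 equal shares of 1/60 among Ifeoma, Chukwudi.
Ifeoma is living and takes 1/60.
Chukwudi is living and takes 1/60.

Abiodun 1/120; Chukwudi 1/60; Dayo 2/3; Ebele 1/15; Folake 1/120; Gbenga 1/30; Ifeoma 1/60; Kehinde 1/15; Ngozi 1/120; Temitope 1/15; Uzoma 1/30; Yetunde 1/120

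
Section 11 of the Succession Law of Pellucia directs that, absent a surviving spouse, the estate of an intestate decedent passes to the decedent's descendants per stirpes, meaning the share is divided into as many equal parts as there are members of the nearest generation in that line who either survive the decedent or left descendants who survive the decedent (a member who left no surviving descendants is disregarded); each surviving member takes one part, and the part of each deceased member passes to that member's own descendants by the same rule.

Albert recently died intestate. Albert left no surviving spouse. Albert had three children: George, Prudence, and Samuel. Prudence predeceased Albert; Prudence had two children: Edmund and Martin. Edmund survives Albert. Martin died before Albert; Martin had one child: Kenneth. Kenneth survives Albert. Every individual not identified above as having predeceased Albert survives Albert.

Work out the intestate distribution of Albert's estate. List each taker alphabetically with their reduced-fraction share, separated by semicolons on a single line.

Edmund 1/6; George 1/3; Kenneth 1/6; Samuel 1/3

There is no surviving spouse, so the entire estate passes to Albert's descendants per stirpes.
The estate is divided into 3 equal shares of 1/3 among George, Prudence, Samuel.
George is living and takes 1/3.
Prudence predeceased; the 1/3 allotted to Prudence's branch passes to Prudence's issue by representation.
The 1/3 is divided into 2 equal shares of 1/6 among Edmund, Martin.
Edmund is living and takes 1/6.
Martin predeceased; the 1/6 allotted to Martin's branch passes to Martin's issue by representation.
Kenneth is the sole taker at this level and receives the full 1/6.
Samuel is living and takes 1/3.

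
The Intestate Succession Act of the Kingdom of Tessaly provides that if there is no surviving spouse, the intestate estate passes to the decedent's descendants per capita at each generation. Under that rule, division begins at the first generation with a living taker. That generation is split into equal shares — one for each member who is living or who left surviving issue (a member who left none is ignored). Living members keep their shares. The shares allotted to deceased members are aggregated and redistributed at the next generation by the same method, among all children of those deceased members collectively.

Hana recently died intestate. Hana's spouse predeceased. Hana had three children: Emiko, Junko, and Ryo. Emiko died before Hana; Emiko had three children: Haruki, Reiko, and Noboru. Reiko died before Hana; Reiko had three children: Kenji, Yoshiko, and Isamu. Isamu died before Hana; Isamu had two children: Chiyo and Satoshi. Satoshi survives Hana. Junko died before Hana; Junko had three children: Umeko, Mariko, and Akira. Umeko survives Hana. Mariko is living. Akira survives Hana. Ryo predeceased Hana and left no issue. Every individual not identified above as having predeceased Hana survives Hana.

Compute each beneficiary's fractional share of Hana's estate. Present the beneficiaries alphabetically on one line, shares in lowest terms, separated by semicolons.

Akira 1/6; Chiyo 1/36; Haruki 1/6; Kenji 1/18; Mariko 1/6; Noboru 1/6; Satoshi 1/36; Umeko 1/6; Yoshiko 1/18

There is no surviving spouse, so the entire estate passes to Hana's descendants per capita at each generation.
No one at generation 1 (Emiko, Junko) is living; moving to the next generation.
At generation 2 (Haruki, Reiko, Noboru, Umeko, Mariko, Akira) there are 6 shares of (1)/6 = 1/6 each.
Living: Haruki, Noboru, Umeko, Mariko, and Akira — each takes 1/6.
Deceased: Reiko. That 1/6 share is carried to generation 3.
At generation 3 (Kenji, Yoshiko, Isamu) there are 3 shares of (1/6)/3 = 1/18 each.
Living: Kenji and Yoshiko — each takes 1/18.
Deceased: Isamu. That 1/18 share is carried to generation 4.
At generation 4 (Chiyo, Satoshi) there are 2 shares of (1/18)/2 = 1/36 each.
Living: Chiyo and Satoshi — each takes 1/36.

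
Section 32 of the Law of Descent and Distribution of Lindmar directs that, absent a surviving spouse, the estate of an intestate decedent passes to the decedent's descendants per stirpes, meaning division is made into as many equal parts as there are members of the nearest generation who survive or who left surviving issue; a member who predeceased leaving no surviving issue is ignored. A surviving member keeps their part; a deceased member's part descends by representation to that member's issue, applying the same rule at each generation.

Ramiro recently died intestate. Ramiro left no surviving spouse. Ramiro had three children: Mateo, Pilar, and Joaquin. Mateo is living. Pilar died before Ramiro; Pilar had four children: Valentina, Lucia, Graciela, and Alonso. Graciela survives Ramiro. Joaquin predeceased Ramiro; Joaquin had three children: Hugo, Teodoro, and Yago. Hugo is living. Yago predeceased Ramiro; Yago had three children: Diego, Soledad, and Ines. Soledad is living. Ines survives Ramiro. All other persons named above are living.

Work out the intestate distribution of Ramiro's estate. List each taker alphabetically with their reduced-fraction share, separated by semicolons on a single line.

Alonso 1/12; Diego 1/27; Graciela 1/12; Hugo 1/9; Ines 1/27; Lucia 1/12; Mateo 1/3; Soledad 1/27; Teodoro 1/9; Valentina 1/12

There is no surviving spouse, so the entire estate passes to Ramiro's descendants per stirpes.
The estate is divided into 3 equal shares of 1/3 among Mateo, Pilar, Joaquin.
Mateo is living and takes 1/3.
Pilar predeceased; the 1/3 allotted to Pilar's branch passes to Pilar's issue by representation.
The 1/3 is divided into 4 equal shares of 1/12 among Valentina, Lucia, Graciela, Alonso.
Valentina is living and takes 1/12.
Lucia is living and takes 1/12.
Graciela is living and takes 1/12.
Alonso is living and takes 1/12.
Joaquin predeceased; the 1/3 allotted to Joaquin's branch passes to Joaquin's issue by representation.
The 1/3 is divided into 3 equal shares of 1/9 among Hugo, Teodoro, Yago.
Hugo is living and takes 1/9.
Teodoro is living and takes 1/9.
Yago predeceased; the 1/9 allotted to Yago's branch passes to Yago's issue by representation.
The 1/9 is divided into 3 equal shares of 1/27 among Diego, Soledad, Ines.
Diego is living and takes 1/27.
Soledad is living and takes 1/27.
Ines is living and takes 1/27.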